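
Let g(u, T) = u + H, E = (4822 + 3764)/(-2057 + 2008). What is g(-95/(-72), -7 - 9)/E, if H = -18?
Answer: 58849/618192 ≈ 0.095195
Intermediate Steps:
E = -8586/49 (E = 8586/(-49) = 8586*(-1/49) = -8586/49 ≈ -175.22)
g(u, T) = -18 + u (g(u, T) = u - 18 = -18 + u)
g(-95/(-72), -7 - 9)/E = (-18 - 95/(-72))/(-8586/49) = (-18 - 95*(-1/72))*(-49/8586) = (-18 + 95/72)*(-49/8586) = -1201/72*(-49/8586) = 58849/618192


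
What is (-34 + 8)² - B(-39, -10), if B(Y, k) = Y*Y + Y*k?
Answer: -1235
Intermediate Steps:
B(Y, k) = Y² + Y*k
(-34 + 8)² - B(-39, -10) = (-34 + 8)² - (-39)*(-39 - 10) = (-26)² - (-39)*(-49) = 676 - 1*1911 = 676 - 1911 = -1235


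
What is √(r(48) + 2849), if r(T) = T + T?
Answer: √2945 ≈ 54.268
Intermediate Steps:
r(T) = 2*T
√(r(48) + 2849) = √(2*48 + 2849) = √(96 + 2849) = √2945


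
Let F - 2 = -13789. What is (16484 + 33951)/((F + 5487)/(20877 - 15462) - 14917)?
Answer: -54621105/16156771 ≈ -3.3807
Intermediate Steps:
F = -13787 (F = 2 - 13789 = -13787)
(16484 + 33951)/((F + 5487)/(20877 - 15462) - 14917) = (16484 + 33951)/((-13787 + 5487)/(20877 - 15462) - 14917) = 50435/(-8300/5415 - 14917) = 50435/(-8300*1/5415 - 14917) = 50435/(-1660/1083 - 14917) = 50435/(-16156771/1083) = 50435*(-1083/16156771) = -54621105/16156771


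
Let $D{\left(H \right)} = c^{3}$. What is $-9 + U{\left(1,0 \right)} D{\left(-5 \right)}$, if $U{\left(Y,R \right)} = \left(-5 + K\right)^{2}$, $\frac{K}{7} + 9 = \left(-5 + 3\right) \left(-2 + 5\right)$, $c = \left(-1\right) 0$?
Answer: $-9$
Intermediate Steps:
$c = 0$
$K = -105$ ($K = -63 + 7 \left(-5 + 3\right) \left(-2 + 5\right) = -63 + 7 \left(\left(-2\right) 3\right) = -63 + 7 \left(-6\right) = -63 - 42 = -105$)
$D{\left(H \right)} = 0$ ($D{\left(H \right)} = 0^{3} = 0$)
$U{\left(Y,R \right)} = 12100$ ($U{\left(Y,R \right)} = \left(-5 - 105\right)^{2} = \left(-110\right)^{2} = 12100$)
$-9 + U{\left(1,0 \right)} D{\left(-5 \right)} = -9 + 12100 \cdot 0 = -9 + 0 = -9$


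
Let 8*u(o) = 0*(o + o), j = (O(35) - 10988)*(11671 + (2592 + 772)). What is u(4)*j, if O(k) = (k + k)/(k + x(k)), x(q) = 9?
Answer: 0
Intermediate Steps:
O(k) = 2*k/(9 + k) (O(k) = (k + k)/(k + 9) = (2*k)/(9 + k) = 2*k/(9 + k))
j = -3633974535/22 (j = (2*35/(9 + 35) - 10988)*(11671 + (2592 + 772)) = (2*35/44 - 10988)*(11671 + 3364) = (2*35*(1/44) - 10988)*15035 = (35/22 - 10988)*15035 = -241701/22*15035 = -3633974535/22 ≈ -1.6518e+8)
u(o) = 0 (u(o) = (0*(o + o))/8 = (0*(2*o))/8 = (1/8)*0 = 0)
u(4)*j = 0*(-3633974535/22) = 0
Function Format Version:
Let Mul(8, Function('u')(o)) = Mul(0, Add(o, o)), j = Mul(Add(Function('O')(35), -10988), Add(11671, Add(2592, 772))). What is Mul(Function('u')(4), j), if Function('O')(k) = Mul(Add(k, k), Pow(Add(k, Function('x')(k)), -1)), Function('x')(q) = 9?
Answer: 0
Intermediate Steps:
Function('O')(k) = Mul(2, k, Pow(Add(9, k), -1)) (Function('O')(k) = Mul(Add(k, k), Pow(Add(k, 9), -1)) = Mul(Mul(2, k), Pow(Add(9, k), -1)) = Mul(2, k, Pow(Add(9, k), -1)))
j = Rational(-3633974535, 22) (j = Mul(Add(Mul(2, 35, Pow(Add(9, 35), -1)), -10988), Add(11671, Add(2592, 772))) = Mul(Add(Mul(2, 35, Pow(44, -1)), -10988), Add(11671, 3364)) = Mul(Add(Mul(2, 35, Rational(1, 44)), -10988), 15035) = Mul(Add(Rational(35, 22), -10988), 15035) = Mul(Rational(-241701, 22), 15035) = Rational(-3633974535, 22) ≈ -1.6518e+8)
Function('u')(o) = 0 (Function('u')(o) = Mul(Rational(1, 8), Mul(0, Add(o, o))) = Mul(Rational(1, 8), Mul(0, Mul(2, o))) = Mul(Rational(1, 8), 0) = 0)
Mul(Function('u')(4), j) = Mul(0, Rational(-3633974535, 22)) = 0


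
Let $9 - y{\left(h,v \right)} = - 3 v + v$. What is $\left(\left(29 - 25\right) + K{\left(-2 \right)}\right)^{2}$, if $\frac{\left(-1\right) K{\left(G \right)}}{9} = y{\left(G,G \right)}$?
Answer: $1681$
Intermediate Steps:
$y{\left(h,v \right)} = 9 + 2 v$ ($y{\left(h,v \right)} = 9 - \left(- 3 v + v\right) = 9 - - 2 v = 9 + 2 v$)
$K{\left(G \right)} = -81 - 18 G$ ($K{\left(G \right)} = - 9 \left(9 + 2 G\right) = -81 - 18 G$)
$\left(\left(29 - 25\right) + K{\left(-2 \right)}\right)^{2} = \left(\left(29 - 25\right) - 45\right)^{2} = \left(4 + \left(-81 + 36\right)\right)^{2} = \left(4 - 45\right)^{2} = \left(-41\right)^{2} = 1681$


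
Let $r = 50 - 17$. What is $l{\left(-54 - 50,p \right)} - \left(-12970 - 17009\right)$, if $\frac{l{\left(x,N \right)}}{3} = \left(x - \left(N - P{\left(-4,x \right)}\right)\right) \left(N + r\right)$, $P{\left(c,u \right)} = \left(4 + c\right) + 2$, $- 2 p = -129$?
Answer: $- \frac{74889}{4} \approx -18722.0$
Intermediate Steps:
$p = \frac{129}{2}$ ($p = \left(- \frac{1}{2}\right) \left(-129\right) = \frac{129}{2} \approx 64.5$)
$P{\left(c,u \right)} = 6 + c$
$r = 33$
$l{\left(x,N \right)} = 3 \left(33 + N\right) \left(2 + x - N\right)$ ($l{\left(x,N \right)} = 3 \left(x - \left(-2 + N\right)\right) \left(N + 33\right) = 3 \left(x - \left(-2 + N\right)\right) \left(33 + N\right) = 3 \left(2 + x - N\right) \left(33 + N\right) = 3 \left(33 + N\right) \left(2 + x - N\right)$)
$l{\left(-54 - 50,p \right)} - \left(-12970 - 17009\right) = \left(198 - \frac{11997}{2} - 3 \left(\frac{129}{2}\right)^{2} + 99 \left(-54 - 50\right) + 3 \cdot \frac{129}{2} \left(-54 - 50\right)\right) - \left(-12970 - 17009\right) = \left(198 - \frac{11997}{2} - \frac{49923}{4} + 99 \left(-54 - 50\right) + 3 \cdot \frac{129}{2} \left(-54 - 50\right)\right) - -29979 = \left(198 - \frac{11997}{2} - \frac{49923}{4} + 99 \left(-104\right) + 3 \cdot \frac{129}{2} \left(-104\right)\right) + 29979 = \left(198 - \frac{11997}{2} - \frac{49923}{4} - 10296 - 20124\right) + 29979 = - \frac{194805}{4} + 29979 = - \frac{74889}{4}$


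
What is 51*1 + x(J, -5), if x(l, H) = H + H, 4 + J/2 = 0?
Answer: 41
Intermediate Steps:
J = -8 (J = -8 + 2*0 = -8 + 0 = -8)
x(l, H) = 2*H
51*1 + x(J, -5) = 51*1 + 2*(-5) = 51 - 10 = 41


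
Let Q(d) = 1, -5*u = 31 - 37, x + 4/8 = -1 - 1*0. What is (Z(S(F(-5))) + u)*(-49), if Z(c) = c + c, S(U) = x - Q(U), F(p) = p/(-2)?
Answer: 931/5 ≈ 186.20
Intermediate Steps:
x = -3/2 (x = -½ + (-1 - 1*0) = -½ + (-1 + 0) = -½ - 1 = -3/2 ≈ -1.5000)
u = 6/5 (u = -(31 - 37)/5 = -⅕*(-6) = 6/5 ≈ 1.2000)
F(p) = -p/2 (F(p) = p*(-½) = -p/2)
S(U) = -5/2 (S(U) = -3/2 - 1*1 = -3/2 - 1 = -5/2)
Z(c) = 2*c
(Z(S(F(-5))) + u)*(-49) = (2*(-5/2) + 6/5)*(-49) = (-5 + 6/5)*(-49) = -19/5*(-49) = 931/5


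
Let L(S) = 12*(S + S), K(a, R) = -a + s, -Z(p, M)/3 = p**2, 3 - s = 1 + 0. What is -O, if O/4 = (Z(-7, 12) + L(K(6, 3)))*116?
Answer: 112752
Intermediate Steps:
s = 2 (s = 3 - (1 + 0) = 3 - 1*1 = 3 - 1 = 2)
Z(p, M) = -3*p**2
K(a, R) = 2 - a (K(a, R) = -a + 2 = 2 - a)
L(S) = 24*S (L(S) = 12*(2*S) = 24*S)
O = -112752 (O = 4*((-3*(-7)**2 + 24*(2 - 1*6))*116) = 4*((-3*49 + 24*(2 - 6))*116) = 4*((-147 + 24*(-4))*116) = 4*((-147 - 96)*116) = 4*(-243*116) = 4*(-28188) = -112752)
-O = -1*(-112752) = 112752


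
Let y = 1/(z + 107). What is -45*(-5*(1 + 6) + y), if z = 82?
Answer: 33070/21 ≈ 1574.8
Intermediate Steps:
y = 1/189 (y = 1/(82 + 107) = 1/189 ≈ 0.0052910)
-45*(-5*(1 + 6) + y) = -45*(-5*(1 + 6) + 1/189) = -45*(-5*7 + 1/189) = -45*(-35 + 1/189) = -45*(-6614/189) = 33070/21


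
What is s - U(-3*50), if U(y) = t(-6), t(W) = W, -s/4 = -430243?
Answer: 1720978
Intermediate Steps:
s = 1720972 (s = -4*(-430243) = 1720972)
U(y) = -6
s - U(-3*50) = 1720972 - 1*(-6) = 1720972 + 6 = 1720978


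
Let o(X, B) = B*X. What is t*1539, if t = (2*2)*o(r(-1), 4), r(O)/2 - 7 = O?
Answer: 295488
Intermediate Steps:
r(O) = 14 + 2*O
t = 192 (t = (2*2)*(4*(14 + 2*(-1))) = 4*(4*(14 - 2)) = 4*(4*12) = 4*48 = 192)
t*1539 = 192*1539 = 295488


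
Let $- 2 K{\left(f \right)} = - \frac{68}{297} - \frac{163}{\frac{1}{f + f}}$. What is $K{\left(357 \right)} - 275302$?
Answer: $- \frac{64481933}{297} \approx -2.1711 \cdot 10^{5}$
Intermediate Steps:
$K{\left(f \right)} = \frac{34}{297} + 163 f$ ($K{\left(f \right)} = - \frac{- \frac{68}{297} - \frac{163}{\frac{1}{f + f}}}{2} = - \frac{\left(-68\right) \frac{1}{297} - \frac{163}{\frac{1}{2 f}}}{2} = - \frac{- \frac{68}{297} - \frac{163}{\frac{1}{2} \frac{1}{f}}}{2} = - \frac{- \frac{68}{297} - 163 \cdot 2 f}{2} = - \frac{- \frac{68}{297} - 326 f}{2} = \frac{34}{297} + 163 f$)
$K{\left(357 \right)} - 275302 = \left(\frac{34}{297} + 163 \cdot 357\right) - 275302 = \left(\frac{34}{297} + 58191\right) - 275302 = \frac{17282761}{297} - 275302 = - \frac{64481933}{297}$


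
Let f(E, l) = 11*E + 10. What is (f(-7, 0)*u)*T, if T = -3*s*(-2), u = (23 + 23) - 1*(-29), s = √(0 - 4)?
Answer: -60300*I ≈ -60300.0*I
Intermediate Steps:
f(E, l) = 10 + 11*E
s = 2*I (s = √(-4) = 2*I ≈ 2.0*I)
u = 75 (u = 46 + 29 = 75)
T = 12*I (T = -6*I*(-2) = 12*I ≈ 12.0*I)
(f(-7, 0)*u)*T = ((10 + 11*(-7))*75)*(12*I) = ((10 - 77)*75)*(12*I) = (-67*75)*(12*I) = -60300*I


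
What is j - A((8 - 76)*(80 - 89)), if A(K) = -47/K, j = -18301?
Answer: -11200165/612 ≈ -18301.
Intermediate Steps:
j - A((8 - 76)*(80 - 89)) = -18301 - (-47)/((8 - 76)*(80 - 89)) = -18301 - (-47)/((-68*(-9))) = -18301 - (-47)/612 = -18301 - 1*(-47/612) = -18301 + 47/612 = -11200165/612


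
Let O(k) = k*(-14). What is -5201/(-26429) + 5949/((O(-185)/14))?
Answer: 158188306/4889365 ≈ 32.354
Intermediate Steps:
O(k) = -14*k
-5201/(-26429) + 5949/((O(-185)/14)) = -5201/(-26429) + 5949/((-14*(-185)/14)) = -5201*(-1/26429) + 5949/((2590*(1/14))) = 5201/26429 + 5949/185 = 158188306/4889365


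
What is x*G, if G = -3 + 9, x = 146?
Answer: 876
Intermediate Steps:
G = 6
x*G = 146*6 = 876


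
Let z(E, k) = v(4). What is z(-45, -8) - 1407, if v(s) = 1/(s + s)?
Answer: -11255/8 ≈ -1406.9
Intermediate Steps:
v(s) = 1/(2*s)
z(E, k) = 1/8 (z(E, k) = (1/2)/4 = (1/2)*(1/4) = 1/8)
z(-45, -8) - 1407 = 1/8 - 1407 = -11255/8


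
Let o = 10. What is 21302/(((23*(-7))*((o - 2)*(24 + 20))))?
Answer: -10651/28336 ≈ -0.37588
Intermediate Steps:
21302/(((23*(-7))*((o - 2)*(24 + 20)))) = 21302/(((23*(-7))*((10 - 2)*(24 + 20)))) = 21302/((-1288*44)) = 21302/((-161*352)) = 21302/(-56672) = 21302*(-1/56672) = -10651/28336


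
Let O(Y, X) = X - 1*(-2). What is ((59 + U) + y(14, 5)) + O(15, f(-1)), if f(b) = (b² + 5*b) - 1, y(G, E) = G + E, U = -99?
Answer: -24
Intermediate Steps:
y(G, E) = E + G
f(b) = -1 + b² + 5*b
O(Y, X) = 2 + X (O(Y, X) = X + 2 = 2 + X)
((59 + U) + y(14, 5)) + O(15, f(-1)) = ((59 - 99) + (5 + 14)) + (2 + (-1 + (-1)² + 5*(-1))) = (-40 + 19) + (2 + (-1 + 1 - 5)) = -21 + (2 - 5) = -21 - 3 = -24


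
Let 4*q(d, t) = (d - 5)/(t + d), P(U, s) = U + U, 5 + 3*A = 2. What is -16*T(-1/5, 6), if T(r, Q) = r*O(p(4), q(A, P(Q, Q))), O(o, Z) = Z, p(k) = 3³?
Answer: -24/55 ≈ -0.43636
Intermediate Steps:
A = -1 (A = -5/3 + (⅓)*2 = -5/3 + ⅔ = -1)
P(U, s) = 2*U
q(d, t) = (-5 + d)/(4*(d + t)) (q(d, t) = ((d - 5)/(t + d))/4 = ((-5 + d)/(d + t))/4 = (-5 + d)/(4*(d + t)))
p(k) = 27
T(r, Q) = -3*r/(2*(-1 + 2*Q)) (T(r, Q) = r*((-5 - 1)/(4*(-1 + 2*Q))) = r*((¼)*(-6)/(-1 + 2*Q)) = r*(-3/(2*(-1 + 2*Q))) = -3*r/(2*(-1 + 2*Q)))
-16*T(-1/5, 6) = -(-48)*(-1/5)/(-2 + 4*6) = -(-48)*(-1*⅕)/(-2 + 24) = -(-48)*(-1)/(5*22) = -16*3/110 = -24/55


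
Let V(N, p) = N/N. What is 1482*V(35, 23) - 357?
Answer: 1125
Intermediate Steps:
V(N, p) = 1
1482*V(35, 23) - 357 = 1482*1 - 357 = 1482 - 357 = 1125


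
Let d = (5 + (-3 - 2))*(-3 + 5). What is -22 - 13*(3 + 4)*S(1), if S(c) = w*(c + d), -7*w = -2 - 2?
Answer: -74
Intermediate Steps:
d = 0 (d = (5 - 5)*2 = 0*2 = 0)
w = 4/7 (w = -(-2 - 2)/7 = -1/7*(-4) = 4/7 ≈ 0.57143)
S(c) = 4*c/7 (S(c) = 4*(c + 0)/7 = 4*c/7)
-22 - 13*(3 + 4)*S(1) = -22 - 13*(3 + 4)*(4/7)*1 = -22 - 91*4/7 = -22 - 13*4 = -22 - 52 = -74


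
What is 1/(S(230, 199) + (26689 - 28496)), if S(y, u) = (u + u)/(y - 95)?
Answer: -135/243547 ≈ -0.00055431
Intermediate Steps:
S(y, u) = 2*u/(-95 + y) (S(y, u) = (2*u)/(-95 + y) = 2*u/(-95 + y))
1/(S(230, 199) + (26689 - 28496)) = 1/(2*199/(-95 + 230) + (26689 - 28496)) = 1/(2*199/135 - 1807) = 1/(2*199*(1/135) - 1807) = 1/(398/135 - 1807) = 1/(-243547/135) = -135/243547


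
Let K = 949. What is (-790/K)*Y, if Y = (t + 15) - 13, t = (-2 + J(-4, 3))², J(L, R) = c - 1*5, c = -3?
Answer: -80580/949 ≈ -84.910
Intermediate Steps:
J(L, R) = -8 (J(L, R) = -3 - 1*5 = -3 - 5 = -8)
t = 100 (t = (-2 - 8)² = (-10)² = 100)
Y = 102 (Y = (100 + 15) - 13 = 115 - 13 = 102)
(-790/K)*Y = -790/949*102 = -80580/949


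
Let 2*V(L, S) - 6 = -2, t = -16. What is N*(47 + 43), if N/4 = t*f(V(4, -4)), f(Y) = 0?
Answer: 0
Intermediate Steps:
V(L, S) = 2 (V(L, S) = 3 + (1/2)*(-2) = 3 - 1 = 2)
N = 0 (N = 4*(-16*0) = 4*0 = 0)
N*(47 + 43) = 0*(47 + 43) = 0*90 = 0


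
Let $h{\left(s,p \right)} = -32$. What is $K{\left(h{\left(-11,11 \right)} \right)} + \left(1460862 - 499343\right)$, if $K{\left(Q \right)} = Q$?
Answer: $961487$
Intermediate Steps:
$K{\left(h{\left(-11,11 \right)} \right)} + \left(1460862 - 499343\right) = -32 + \left(1460862 - 499343\right) = -32 + 961519 = 961487$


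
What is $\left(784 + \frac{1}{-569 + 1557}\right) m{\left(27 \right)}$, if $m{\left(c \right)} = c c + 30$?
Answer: $\frac{587916087}{988} \approx 5.9506 \cdot 10^{5}$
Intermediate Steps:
$m{\left(c \right)} = 30 + c^{2}$ ($m{\left(c \right)} = c^{2} + 30 = 30 + c^{2}$)
$\left(784 + \frac{1}{-569 + 1557}\right) m{\left(27 \right)} = \left(784 + \frac{1}{-569 + 1557}\right) \left(30 + 27^{2}\right) = \left(784 + \frac{1}{988}\right) \left(30 + 729\right) = \left(784 + \frac{1}{988}\right) 759 = \frac{774593}{988} \cdot 759 = \frac{587916087}{988}$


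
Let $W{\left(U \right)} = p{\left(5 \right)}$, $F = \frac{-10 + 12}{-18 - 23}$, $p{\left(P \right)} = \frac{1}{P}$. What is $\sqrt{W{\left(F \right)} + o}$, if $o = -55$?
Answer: $\frac{i \sqrt{1370}}{5} \approx 7.4027 i$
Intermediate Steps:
$F = - \frac{2}{41}$ ($F = \frac{2}{-41} = 2 \left(- \frac{1}{41}\right) = - \frac{2}{41} \approx -0.048781$)
$W{\left(U \right)} = \frac{1}{5}$
$\sqrt{W{\left(F \right)} + o} = \sqrt{\frac{1}{5} - 55} = \sqrt{- \frac{274}{5}} = \frac{i \sqrt{1370}}{5}$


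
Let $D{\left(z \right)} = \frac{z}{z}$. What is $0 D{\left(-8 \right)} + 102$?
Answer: $102$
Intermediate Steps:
$D{\left(z \right)} = 1$
$0 D{\left(-8 \right)} + 102 = 0 \cdot 1 + 102 = 0 + 102 = 102$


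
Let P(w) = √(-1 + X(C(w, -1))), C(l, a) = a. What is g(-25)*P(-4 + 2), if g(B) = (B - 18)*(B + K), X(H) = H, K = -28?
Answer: 2279*I*√2 ≈ 3223.0*I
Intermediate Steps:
g(B) = (-28 + B)*(-18 + B) (g(B) = (B - 18)*(B - 28) = (-18 + B)*(-28 + B) = (-28 + B)*(-18 + B))
P(w) = I*√2 (P(w) = √(-1 - 1) = √(-2) = I*√2)
g(-25)*P(-4 + 2) = (504 + (-25)² - 46*(-25))*(I*√2) = (504 + 625 + 1150)*(I*√2) = 2279*(I*√2) = 2279*I*√2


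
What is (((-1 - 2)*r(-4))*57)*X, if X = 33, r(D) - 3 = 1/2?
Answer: -39501/2 ≈ -19751.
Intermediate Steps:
r(D) = 7/2 (r(D) = 3 + 1/2 = 7/2)
(((-1 - 2)*r(-4))*57)*X = (((-1 - 2)*(7/2))*57)*33 = (-3*7/2*57)*33 = -21/2*57*33 = -1197/2*33 = -39501/2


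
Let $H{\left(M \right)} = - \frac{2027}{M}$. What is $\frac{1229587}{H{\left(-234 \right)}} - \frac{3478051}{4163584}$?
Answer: $\frac{1197953319785695}{8439584768} \approx 1.4194 \cdot 10^{5}$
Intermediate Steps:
$\frac{1229587}{H{\left(-234 \right)}} - \frac{3478051}{4163584} = \frac{1229587}{\left(-2027\right) \frac{1}{-234}} - \frac{3478051}{4163584} = \frac{1229587}{\left(-2027\right) \left(- \frac{1}{234}\right)} - \frac{3478051}{4163584} = \frac{1229587}{\frac{2027}{234}} - \frac{3478051}{4163584} = 1229587 \cdot \frac{234}{2027} - \frac{3478051}{4163584} = \frac{287723358}{2027} - \frac{3478051}{4163584} = \frac{1197953319785695}{8439584768}$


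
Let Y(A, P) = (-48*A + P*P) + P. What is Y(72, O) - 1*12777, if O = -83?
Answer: -9427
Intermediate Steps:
Y(A, P) = P + P² - 48*A (Y(A, P) = (-48*A + P²) + P = (P² - 48*A) + P = P + P² - 48*A)
Y(72, O) - 1*12777 = (-83 + (-83)² - 48*72) - 1*12777 = (-83 + 6889 - 3456) - 12777 = 3350 - 12777 = -9427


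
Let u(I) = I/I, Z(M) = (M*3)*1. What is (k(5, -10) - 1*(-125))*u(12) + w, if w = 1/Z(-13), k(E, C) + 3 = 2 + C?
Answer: 4445/39 ≈ 113.97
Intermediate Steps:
Z(M) = 3*M (Z(M) = (3*M)*1 = 3*M)
u(I) = 1
k(E, C) = -1 + C (k(E, C) = -3 + (2 + C) = -1 + C)
w = -1/39 (w = 1/(3*(-13)) = 1/(-39) = -1/39 ≈ -0.025641)
(k(5, -10) - 1*(-125))*u(12) + w = ((-1 - 10) - 1*(-125))*1 - 1/39 = (-11 + 125)*1 - 1/39 = 114*1 - 1/39 = 114 - 1/39 = 4445/39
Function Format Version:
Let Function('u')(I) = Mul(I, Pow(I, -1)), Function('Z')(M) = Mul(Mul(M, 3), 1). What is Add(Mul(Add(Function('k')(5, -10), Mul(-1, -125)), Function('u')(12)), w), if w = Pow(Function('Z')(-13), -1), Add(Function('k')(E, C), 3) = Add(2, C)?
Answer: Rational(4445, 39) ≈ 113.97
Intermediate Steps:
Function('Z')(M) = Mul(3, M) (Function('Z')(M) = Mul(Mul(3, M), 1) = Mul(3, M))
Function('u')(I) = 1
Function('k')(E, C) = Add(-1, C) (Function('k')(E, C) = Add(-3, Add(2, C)) = Add(-1, C))
w = Rational(-1, 39) (w = Pow(Mul(3, -13), -1) = Pow(-39, -1) = Rational(-1, 39) ≈ -0.025641)
Add(Mul(Add(Function('k')(5, -10), Mul(-1, -125)), Function('u')(12)), w) = Add(Mul(Add(Add(-1, -10), Mul(-1, -125)), 1), Rational(-1, 39)) = Add(Mul(Add(-11, 125), 1), Rational(-1, 39)) = Add(Mul(114, 1), Rational(-1, 39)) = Add(114, Rational(-1, 39)) = Rational(4445, 39)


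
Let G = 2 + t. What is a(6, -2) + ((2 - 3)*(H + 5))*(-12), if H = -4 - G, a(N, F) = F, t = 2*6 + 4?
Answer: -206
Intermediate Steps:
t = 16 (t = 12 + 4 = 16)
G = 18 (G = 2 + 16 = 18)
H = -22 (H = -4 - 1*18 = -4 - 18 = -22)
a(6, -2) + ((2 - 3)*(H + 5))*(-12) = -2 + ((2 - 3)*(-22 + 5))*(-12) = -2 - 1*(-17)*(-12) = -2 + 17*(-12) = -2 - 204 = -206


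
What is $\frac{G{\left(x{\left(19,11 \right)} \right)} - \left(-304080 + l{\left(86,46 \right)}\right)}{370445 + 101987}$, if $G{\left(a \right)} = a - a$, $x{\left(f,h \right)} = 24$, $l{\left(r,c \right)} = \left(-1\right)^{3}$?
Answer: $\frac{304081}{472432} \approx 0.64365$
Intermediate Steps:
$l{\left(r,c \right)} = -1$
$G{\left(a \right)} = 0$
$\frac{G{\left(x{\left(19,11 \right)} \right)} - \left(-304080 + l{\left(86,46 \right)}\right)}{370445 + 101987} = \frac{0 + \left(197338 - \left(-106742 - 1\right)\right)}{370445 + 101987} = \frac{0 + \left(197338 - -106743\right)}{472432} = \left(0 + \left(197338 + 106743\right)\right) \frac{1}{472432} = \left(0 + 304081\right) \frac{1}{472432} = 304081 \cdot \frac{1}{472432} = \frac{304081}{472432}$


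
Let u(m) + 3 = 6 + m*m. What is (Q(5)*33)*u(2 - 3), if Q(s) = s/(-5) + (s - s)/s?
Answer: -132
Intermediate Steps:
Q(s) = -s/5 (Q(s) = s*(-1/5) + 0/s = -s/5 + 0 = -s/5)
u(m) = 3 + m**2 (u(m) = -3 + (6 + m*m) = -3 + (6 + m**2) = 3 + m**2)
(Q(5)*33)*u(2 - 3) = (-1/5*5*33)*(3 + (2 - 3)**2) = (-1*33)*(3 + (-1)**2) = -33*(3 + 1) = -33*4 = -132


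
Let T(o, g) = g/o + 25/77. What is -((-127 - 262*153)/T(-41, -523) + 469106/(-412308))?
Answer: 13090719811301/4256667792 ≈ 3075.3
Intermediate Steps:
T(o, g) = 25/77 + g/o (T(o, g) = g/o + 25*(1/77) = g/o + 25/77 = 25/77 + g/o)
-((-127 - 262*153)/T(-41, -523) + 469106/(-412308)) = -((-127 - 262*153)/(25/77 - 523/(-41)) + 469106/(-412308)) = -((-127 - 40086)/(25/77 - 523*(-1/41)) + 469106*(-1/412308)) = -(-40213/(25/77 + 523/41) - 234553/206154) = -(-40213/41296/3157 - 234553/206154) = -(-40213*3157/41296 - 234553/206154) = -(-126952441/41296 - 234553/206154) = -1*(-13090719811301/4256667792) = 13090719811301/4256667792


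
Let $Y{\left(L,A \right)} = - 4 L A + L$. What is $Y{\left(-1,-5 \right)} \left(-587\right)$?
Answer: $12327$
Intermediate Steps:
$Y{\left(L,A \right)} = L - 4 A L$ ($Y{\left(L,A \right)} = - 4 A L + L = L - 4 A L$)
$Y{\left(-1,-5 \right)} \left(-587\right) = - (1 - -20) \left(-587\right) = - (1 + 20) \left(-587\right) = \left(-1\right) 21 \left(-587\right) = \left(-21\right) \left(-587\right) = 12327$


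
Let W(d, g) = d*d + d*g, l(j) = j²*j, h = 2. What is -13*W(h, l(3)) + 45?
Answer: -709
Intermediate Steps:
l(j) = j³
W(d, g) = d² + d*g
-13*W(h, l(3)) + 45 = -26*(2 + 3³) + 45 = -26*(2 + 27) + 45 = -26*29 + 45 = -13*58 + 45 = -754 + 45 = -709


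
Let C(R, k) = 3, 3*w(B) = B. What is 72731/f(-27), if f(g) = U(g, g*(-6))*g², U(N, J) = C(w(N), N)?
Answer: 72731/2187 ≈ 33.256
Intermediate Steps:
w(B) = B/3
U(N, J) = 3
f(g) = 3*g²
72731/f(-27) = 72731/((3*(-27)²)) = 72731/((3*729)) = 72731/2187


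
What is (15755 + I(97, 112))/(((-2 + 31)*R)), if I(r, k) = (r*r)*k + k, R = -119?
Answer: -1069675/3451 ≈ -309.96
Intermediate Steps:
I(r, k) = k + k*r² (I(r, k) = r²*k + k = k*r² + k = k + k*r²)
(15755 + I(97, 112))/(((-2 + 31)*R)) = (15755 + 112*(1 + 97²))/(((-2 + 31)*(-119))) = (15755 + 112*(1 + 9409))/((29*(-119))) = (15755 + 112*9410)/(-3451) = (15755 + 1053920)*(-1/3451) = 1069675*(-1/3451) = -1069675/3451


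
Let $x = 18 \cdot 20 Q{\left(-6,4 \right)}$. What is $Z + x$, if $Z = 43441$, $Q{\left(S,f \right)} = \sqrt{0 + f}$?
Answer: $44161$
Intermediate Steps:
$Q{\left(S,f \right)} = \sqrt{f}$
$x = 720$ ($x = 18 \cdot 20 \sqrt{4} = 360 \cdot 2 = 720$)
$Z + x = 43441 + 720 = 44161$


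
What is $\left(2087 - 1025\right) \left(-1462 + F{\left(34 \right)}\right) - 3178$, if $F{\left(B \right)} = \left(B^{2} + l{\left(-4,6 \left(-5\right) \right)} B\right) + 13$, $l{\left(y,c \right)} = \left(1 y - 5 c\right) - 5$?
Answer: $4776884$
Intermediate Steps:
$l{\left(y,c \right)} = -5 + y - 5 c$ ($l{\left(y,c \right)} = \left(y - 5 c\right) - 5 = -5 + y - 5 c$)
$F{\left(B \right)} = 13 + B^{2} + 141 B$ ($F{\left(B \right)} = \left(B^{2} + \left(-5 - 4 - 5 \cdot 6 \left(-5\right)\right) B\right) + 13 = \left(B^{2} + \left(-5 - 4 - -150\right) B\right) + 13 = \left(B^{2} + \left(-5 - 4 + 150\right) B\right) + 13 = \left(B^{2} + 141 B\right) + 13 = 13 + B^{2} + 141 B$)
$\left(2087 - 1025\right) \left(-1462 + F{\left(34 \right)}\right) - 3178 = \left(2087 - 1025\right) \left(-1462 + \left(13 + 34^{2} + 141 \cdot 34\right)\right) - 3178 = 1062 \left(-1462 + \left(13 + 1156 + 4794\right)\right) - 3178 = 1062 \left(-1462 + 5963\right) - 3178 = 1062 \cdot 4501 - 3178 = 4780062 - 3178 = 4776884$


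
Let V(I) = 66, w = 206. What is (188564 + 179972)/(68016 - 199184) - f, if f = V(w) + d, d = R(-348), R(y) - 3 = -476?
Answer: 6627105/16396 ≈ 404.19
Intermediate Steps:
R(y) = -473 (R(y) = 3 - 476 = -473)
d = -473
f = -407 (f = 66 - 473 = -407)
(188564 + 179972)/(68016 - 199184) - f = (188564 + 179972)/(68016 - 199184) - 1*(-407) = 368536/(-131168) + 407 = 368536*(-1/131168) + 407 = -46067/16396 + 407 = 6627105/16396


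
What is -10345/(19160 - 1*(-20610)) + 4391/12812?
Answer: 4208993/50953324 ≈ 0.082605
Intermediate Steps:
-10345/(19160 - 1*(-20610)) + 4391/12812 = -10345/(19160 + 20610) + 4391*(1/12812) = -10345/39770 + 4391/12812 = -10345*1/39770 + 4391/12812 = -2069/7954 + 4391/12812 = 4208993/50953324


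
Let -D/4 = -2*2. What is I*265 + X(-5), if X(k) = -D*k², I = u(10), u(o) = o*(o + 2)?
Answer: 31400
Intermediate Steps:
u(o) = o*(2 + o)
I = 120 (I = 10*(2 + 10) = 10*12 = 120)
D = 16 (D = -(-8)*2 = -4*(-4) = 16)
X(k) = -16*k²
I*265 + X(-5) = 120*265 - 16*(-5)² = 31800 - 16*25 = 31800 - 400 = 31400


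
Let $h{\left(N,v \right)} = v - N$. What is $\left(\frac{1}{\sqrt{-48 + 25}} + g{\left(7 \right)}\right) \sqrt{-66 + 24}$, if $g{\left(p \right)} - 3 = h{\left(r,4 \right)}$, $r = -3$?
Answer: $\frac{\sqrt{966}}{23} + 10 i \sqrt{42} \approx 1.3513 + 64.807 i$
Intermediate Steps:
$g{\left(p \right)} = 10$ ($g{\left(p \right)} = 3 + \left(4 - -3\right) = 3 + \left(4 + 3\right) = 3 + 7 = 10$)
$\left(\frac{1}{\sqrt{-48 + 25}} + g{\left(7 \right)}\right) \sqrt{-66 + 24} = \left(\frac{1}{\sqrt{-48 + 25}} + 10\right) \sqrt{-66 + 24} = \left(\frac{1}{\sqrt{-23}} + 10\right) \sqrt{-42} = \left(\frac{1}{i \sqrt{23}} + 10\right) i \sqrt{42} = \left(- \frac{i \sqrt{23}}{23} + 10\right) i \sqrt{42} = \left(10 - \frac{i \sqrt{23}}{23}\right) i \sqrt{42} = i \sqrt{42} \left(10 - \frac{i \sqrt{23}}{23}\right)$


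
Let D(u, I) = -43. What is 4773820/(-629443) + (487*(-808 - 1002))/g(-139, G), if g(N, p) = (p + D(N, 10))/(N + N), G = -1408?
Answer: -154251090509200/913321793 ≈ -1.6889e+5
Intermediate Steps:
g(N, p) = (-43 + p)/(2*N) (g(N, p) = (p - 43)/(N + N) = (-43 + p)/((2*N)) = (-43 + p)*(1/(2*N)) = (-43 + p)/(2*N))
4773820/(-629443) + (487*(-808 - 1002))/g(-139, G) = 4773820/(-629443) + (487*(-808 - 1002))/(((1/2)*(-43 - 1408)/(-139))) = 4773820*(-1/629443) + (487*(-1810))/(((1/2)*(-1/139)*(-1451))) = -4773820/629443 - 881470/1451/278 = -4773820/629443 - 881470*278/1451 = -4773820/629443 - 245048660/1451 = -154251090509200/913321793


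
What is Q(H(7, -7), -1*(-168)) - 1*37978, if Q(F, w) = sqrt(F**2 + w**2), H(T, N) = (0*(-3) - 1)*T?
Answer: -37978 + 7*sqrt(577) ≈ -37810.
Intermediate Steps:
H(T, N) = -T (H(T, N) = (0 - 1)*T = -T)
Q(H(7, -7), -1*(-168)) - 1*37978 = sqrt((-1*7)**2 + (-1*(-168))**2) - 1*37978 = sqrt((-7)**2 + 168**2) - 37978 = sqrt(49 + 28224) - 37978 = sqrt(28273) - 37978 = 7*sqrt(577) - 37978 = -37978 + 7*sqrt(577)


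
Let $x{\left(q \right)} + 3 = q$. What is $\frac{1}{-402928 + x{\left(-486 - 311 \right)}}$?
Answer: $- \frac{1}{403728} \approx -2.4769 \cdot 10^{-6}$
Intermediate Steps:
$x{\left(q \right)} = -3 + q$
$\frac{1}{-402928 + x{\left(-486 - 311 \right)}} = \frac{1}{-402928 - 800} = \frac{1}{-403728} = - \frac{1}{403728}$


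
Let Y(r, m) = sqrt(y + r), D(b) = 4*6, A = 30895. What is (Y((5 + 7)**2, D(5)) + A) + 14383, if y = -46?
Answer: 45278 + 7*sqrt(2) ≈ 45288.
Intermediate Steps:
D(b) = 24
Y(r, m) = sqrt(-46 + r)
(Y((5 + 7)**2, D(5)) + A) + 14383 = (sqrt(-46 + (5 + 7)**2) + 30895) + 14383 = (sqrt(-46 + 12**2) + 30895) + 14383 = (sqrt(-46 + 144) + 30895) + 14383 = (sqrt(98) + 30895) + 14383 = (7*sqrt(2) + 30895) + 14383 = (30895 + 7*sqrt(2)) + 14383 = 45278 + 7*sqrt(2)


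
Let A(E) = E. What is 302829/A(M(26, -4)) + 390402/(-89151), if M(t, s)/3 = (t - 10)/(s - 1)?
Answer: -15000697799/475472 ≈ -31549.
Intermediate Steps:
M(t, s) = 3*(-10 + t)/(-1 + s) (M(t, s) = 3*((t - 10)/(s - 1)) = 3*((-10 + t)/(-1 + s)) = 3*(-10 + t)/(-1 + s))
302829/A(M(26, -4)) + 390402/(-89151) = 302829/((3*(-10 + 26)/(-1 - 4))) + 390402/(-89151) = 302829/((3*16/(-5))) + 390402*(-1/89151) = 302829/((3*(-⅕)*16)) - 130134/29717 = 302829/(-48/5) - 130134/29717 = 302829*(-5/48) - 130134/29717 = -504715/16 - 130134/29717 = -15000697799/475472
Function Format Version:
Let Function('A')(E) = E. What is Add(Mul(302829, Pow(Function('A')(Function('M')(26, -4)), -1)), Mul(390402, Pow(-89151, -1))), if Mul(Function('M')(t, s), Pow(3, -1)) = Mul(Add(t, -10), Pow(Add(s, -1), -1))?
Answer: Rational(-15000697799, 475472) ≈ -31549.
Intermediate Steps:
Function('M')(t, s) = Mul(3, Pow(Add(-1, s), -1), Add(-10, t)) (Function('M')(t, s) = Mul(3, Mul(Add(t, -10), Pow(Add(s, -1), -1))) = Mul(3, Mul(Add(-10, t), Pow(Add(-1, s), -1))) = Mul(3, Mul(Pow(Add(-1, s), -1), Add(-10, t))) = Mul(3, Pow(Add(-1, s), -1), Add(-10, t)))
Add(Mul(302829, Pow(Function('A')(Function('M')(26, -4)), -1)), Mul(390402, Pow(-89151, -1))) = Add(Mul(302829, Pow(Mul(3, Pow(Add(-1, -4), -1), Add(-10, 26)), -1)), Mul(390402, Pow(-89151, -1))) = Add(Mul(302829, Pow(Mul(3, Pow(-5, -1), 16), -1)), Mul(390402, Rational(-1, 89151))) = Add(Mul(302829, Pow(Mul(3, Rational(-1, 5), 16), -1)), Rational(-130134, 29717)) = Add(Mul(302829, Pow(Rational(-48, 5), -1)), Rational(-130134, 29717)) = Add(Mul(302829, Rational(-5, 48)), Rational(-130134, 29717)) = Add(Rational(-504715, 16), Rational(-130134, 29717)) = Rational(-15000697799, 475472)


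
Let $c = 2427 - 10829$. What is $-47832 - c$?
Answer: $-39430$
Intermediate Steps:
$c = -8402$
$-47832 - c = -47832 - -8402 = -47832 + 8402 = -39430$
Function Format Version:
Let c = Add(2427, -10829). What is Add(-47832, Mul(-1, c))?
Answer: -39430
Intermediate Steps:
c = -8402
Add(-47832, Mul(-1, c)) = Add(-47832, Mul(-1, -8402)) = Add(-47832, 8402) = -39430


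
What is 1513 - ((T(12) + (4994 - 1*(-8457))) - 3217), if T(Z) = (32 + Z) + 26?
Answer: -8791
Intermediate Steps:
T(Z) = 58 + Z
1513 - ((T(12) + (4994 - 1*(-8457))) - 3217) = 1513 - (((58 + 12) + (4994 - 1*(-8457))) - 3217) = 1513 - ((70 + (4994 + 8457)) - 3217) = 1513 - ((70 + 13451) - 3217) = 1513 - (13521 - 3217) = 1513 - 1*10304 = 1513 - 10304 = -8791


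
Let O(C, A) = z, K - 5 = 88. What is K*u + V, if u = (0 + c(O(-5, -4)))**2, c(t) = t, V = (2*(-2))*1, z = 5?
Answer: 2321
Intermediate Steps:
K = 93 (K = 5 + 88 = 93)
V = -4 (V = -4*1 = -4)
O(C, A) = 5
u = 25 (u = (0 + 5)**2 = 5**2 = 25)
K*u + V = 93*25 - 4 = 2325 - 4 = 2321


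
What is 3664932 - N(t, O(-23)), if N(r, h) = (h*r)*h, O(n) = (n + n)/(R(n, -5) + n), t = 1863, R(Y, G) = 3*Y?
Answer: 14657865/4 ≈ 3.6645e+6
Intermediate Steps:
O(n) = ½ (O(n) = (n + n)/(3*n + n) = (2*n)/((4*n)) = (2*n)*(1/(4*n)) = ½)
N(r, h) = r*h²
3664932 - N(t, O(-23)) = 3664932 - 1863*(½)² = 3664932 - 1863/4 = 14657865/4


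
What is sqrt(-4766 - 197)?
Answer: I*sqrt(4963) ≈ 70.449*I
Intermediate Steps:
sqrt(-4766 - 197) = sqrt(-4963) = I*sqrt(4963)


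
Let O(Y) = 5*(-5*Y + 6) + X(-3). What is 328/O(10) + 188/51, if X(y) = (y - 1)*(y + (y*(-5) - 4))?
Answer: 2554/1071 ≈ 2.3847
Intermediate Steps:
X(y) = (-1 + y)*(-4 - 4*y) (X(y) = (-1 + y)*(y + (-5*y - 4)) = (-1 + y)*(y + (-4 - 5*y)) = (-1 + y)*(-4 - 4*y))
O(Y) = -2 - 25*Y (O(Y) = 5*(-5*Y + 6) + (4 - 4*(-3)²) = 5*(6 - 5*Y) + (4 - 4*9) = (30 - 25*Y) + (4 - 36) = (30 - 25*Y) - 32 = -2 - 25*Y)
328/O(10) + 188/51 = 328/(-2 - 25*10) + 188/51 = 328/(-2 - 250) + 188*(1/51) = 328/(-252) + 188/51 = 328*(-1/252) + 188/51 = -82/63 + 188/51 = 2554/1071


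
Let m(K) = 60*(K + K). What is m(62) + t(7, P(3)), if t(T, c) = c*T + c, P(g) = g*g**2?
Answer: 7656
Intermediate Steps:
P(g) = g**3
t(T, c) = c + T*c (t(T, c) = T*c + c = c + T*c)
m(K) = 120*K (m(K) = 60*(2*K) = 120*K)
m(62) + t(7, P(3)) = 120*62 + 3**3*(1 + 7) = 7440 + 27*8 = 7440 + 216 = 7656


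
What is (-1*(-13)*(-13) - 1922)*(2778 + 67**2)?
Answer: -15195297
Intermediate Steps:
(-1*(-13)*(-13) - 1922)*(2778 + 67**2) = (13*(-13) - 1922)*(2778 + 4489) = (-169 - 1922)*7267 = -2091*7267 = -15195297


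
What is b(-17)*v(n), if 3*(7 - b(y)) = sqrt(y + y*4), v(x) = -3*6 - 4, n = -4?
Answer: -154 + 22*I*sqrt(85)/3 ≈ -154.0 + 67.61*I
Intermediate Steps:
v(x) = -22 (v(x) = -18 - 4 = -22)
b(y) = 7 - sqrt(5)*sqrt(y)/3 (b(y) = 7 - sqrt(y + y*4)/3 = 7 - sqrt(y + 4*y)/3 = 7 - sqrt(5)*sqrt(y)/3)
b(-17)*v(n) = (7 - sqrt(5)*sqrt(-17)/3)*(-22) = (7 - sqrt(5)*I*sqrt(17)/3)*(-22) = (7 - I*sqrt(85)/3)*(-22) = -154 + 22*I*sqrt(85)/3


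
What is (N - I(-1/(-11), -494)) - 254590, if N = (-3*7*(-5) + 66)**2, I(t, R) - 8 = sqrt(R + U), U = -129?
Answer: -225357 - I*sqrt(623) ≈ -2.2536e+5 - 24.96*I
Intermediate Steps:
I(t, R) = 8 + sqrt(-129 + R) (I(t, R) = 8 + sqrt(R - 129) = 8 + sqrt(-129 + R))
N = 29241 (N = (-21*(-5) + 66)**2 = (105 + 66)**2 = 171**2 = 29241)
(N - I(-1/(-11), -494)) - 254590 = (29241 - (8 + sqrt(-129 - 494))) - 254590 = (29241 - (8 + sqrt(-623))) - 254590 = (29241 - (8 + I*sqrt(623))) - 254590 = (29241 + (-8 - I*sqrt(623))) - 254590 = (29233 - I*sqrt(623)) - 254590 = -225357 - I*sqrt(623)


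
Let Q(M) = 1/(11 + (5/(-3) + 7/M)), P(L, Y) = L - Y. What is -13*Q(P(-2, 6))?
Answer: -312/203 ≈ -1.5369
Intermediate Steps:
Q(M) = 1/(28/3 + 7/M) (Q(M) = 1/(11 + (5*(-1/3) + 7/M)) = 1/(11 + (-5/3 + 7/M)) = 1/(28/3 + 7/M))
-13*Q(P(-2, 6)) = -39*(-2 - 1*6)/(7*(3 + 4*(-2 - 1*6))) = -39*(-2 - 6)/(7*(3 + 4*(-2 - 6))) = -39*(-8)/(7*(3 + 4*(-8))) = -39*(-8)/(7*(3 - 32)) = -39*(-8)/(7*(-29)) = -39*(-8)*(-1)/(7*29) = -13*24/203 = -312/203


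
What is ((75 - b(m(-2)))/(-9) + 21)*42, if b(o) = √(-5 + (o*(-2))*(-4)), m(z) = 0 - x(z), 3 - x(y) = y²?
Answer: 532 + 14*√3/3 ≈ 540.08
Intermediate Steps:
x(y) = 3 - y²
m(z) = -3 + z² (m(z) = 0 - (3 - z²) = 0 + (-3 + z²) = -3 + z²)
b(o) = √(-5 + 8*o) (b(o) = √(-5 - 2*o*(-4)) = √(-5 + 8*o))
((75 - b(m(-2)))/(-9) + 21)*42 = ((75 - √(-5 + 8*(-3 + (-2)²)))/(-9) + 21)*42 = ((75 - √(-5 + 8*(-3 + 4)))*(-⅑) + 21)*42 = ((75 - √(-5 + 8*1))*(-⅑) + 21)*42 = ((75 - √(-5 + 8))*(-⅑) + 21)*42 = ((75 - √3)*(-⅑) + 21)*42 = ((-25/3 + √3/9) + 21)*42 = (38/3 + √3/9)*42 = 532 + 14*√3/3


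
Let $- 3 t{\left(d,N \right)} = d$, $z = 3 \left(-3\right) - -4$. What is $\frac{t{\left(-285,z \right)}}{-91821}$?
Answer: $- \frac{95}{91821} \approx -0.0010346$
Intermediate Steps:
$z = -5$ ($z = -9 + 4 = -5$)
$t{\left(d,N \right)} = - \frac{d}{3}$
$\frac{t{\left(-285,z \right)}}{-91821} = \frac{\left(- \frac{1}{3}\right) \left(-285\right)}{-91821} = 95 \left(- \frac{1}{91821}\right) = - \frac{95}{91821}$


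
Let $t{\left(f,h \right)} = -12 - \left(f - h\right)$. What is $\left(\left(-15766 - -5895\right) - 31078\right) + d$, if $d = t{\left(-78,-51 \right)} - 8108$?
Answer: $-49042$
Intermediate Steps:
$t{\left(f,h \right)} = -12 + h - f$
$d = -8093$ ($d = \left(-12 - 51 - -78\right) - 8108 = \left(-12 - 51 + 78\right) - 8108 = 15 - 8108 = -8093$)
$\left(\left(-15766 - -5895\right) - 31078\right) + d = \left(\left(-15766 - -5895\right) - 31078\right) - 8093 = \left(\left(-15766 + 5895\right) - 31078\right) - 8093 = \left(-9871 - 31078\right) - 8093 = -40949 - 8093 = -49042$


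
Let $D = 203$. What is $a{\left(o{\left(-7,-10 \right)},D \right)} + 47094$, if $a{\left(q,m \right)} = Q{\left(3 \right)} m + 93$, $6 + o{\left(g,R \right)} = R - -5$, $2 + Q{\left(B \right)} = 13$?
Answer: $49420$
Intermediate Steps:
$Q{\left(B \right)} = 11$ ($Q{\left(B \right)} = -2 + 13 = 11$)
$o{\left(g,R \right)} = -1 + R$ ($o{\left(g,R \right)} = -6 + \left(R - -5\right) = -6 + \left(R + 5\right) = -6 + \left(5 + R\right) = -1 + R$)
$a{\left(q,m \right)} = 93 + 11 m$ ($a{\left(q,m \right)} = 11 m + 93 = 93 + 11 m$)
$a{\left(o{\left(-7,-10 \right)},D \right)} + 47094 = \left(93 + 11 \cdot 203\right) + 47094 = \left(93 + 2233\right) + 47094 = 2326 + 47094 = 49420$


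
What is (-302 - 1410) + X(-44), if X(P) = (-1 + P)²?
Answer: 313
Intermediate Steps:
(-302 - 1410) + X(-44) = (-302 - 1410) + (-1 - 44)² = -1712 + (-45)² = -1712 + 2025 = 313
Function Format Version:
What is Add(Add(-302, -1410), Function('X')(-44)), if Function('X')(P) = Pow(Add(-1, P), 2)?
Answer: 313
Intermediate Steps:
Add(Add(-302, -1410), Function('X')(-44)) = Add(Add(-302, -1410), Pow(Add(-1, -44), 2)) = Add(-1712, Pow(-45, 2)) = Add(-1712, 2025) = 313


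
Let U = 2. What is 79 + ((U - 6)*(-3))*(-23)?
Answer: -197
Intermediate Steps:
79 + ((U - 6)*(-3))*(-23) = 79 + ((2 - 6)*(-3))*(-23) = 79 - 4*(-3)*(-23) = 79 + 12*(-23) = 79 - 276 = -197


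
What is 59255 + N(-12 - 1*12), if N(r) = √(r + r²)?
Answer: 59255 + 2*√138 ≈ 59279.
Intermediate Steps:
59255 + N(-12 - 1*12) = 59255 + √((-12 - 1*12)*(1 + (-12 - 1*12))) = 59255 + √((-12 - 12)*(1 + (-12 - 12))) = 59255 + √(-24*(1 - 24)) = 59255 + √(-24*(-23)) = 59255 + √552 = 59255 + 2*√138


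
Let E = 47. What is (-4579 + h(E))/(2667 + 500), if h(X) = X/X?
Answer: -4578/3167 ≈ -1.4455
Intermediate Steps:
h(X) = 1
(-4579 + h(E))/(2667 + 500) = (-4579 + 1)/(2667 + 500) = -4578/3167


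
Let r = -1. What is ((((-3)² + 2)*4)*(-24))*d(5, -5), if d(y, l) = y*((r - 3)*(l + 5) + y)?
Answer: -26400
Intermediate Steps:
d(y, l) = y*(-20 + y - 4*l) (d(y, l) = y*((-1 - 3)*(l + 5) + y) = y*(-4*(5 + l) + y) = y*((-20 - 4*l) + y) = y*(-20 + y - 4*l))
((((-3)² + 2)*4)*(-24))*d(5, -5) = ((((-3)² + 2)*4)*(-24))*(5*(-20 + 5 - 4*(-5))) = (((9 + 2)*4)*(-24))*(5*(-20 + 5 + 20)) = ((11*4)*(-24))*(5*5) = (44*(-24))*25 = -1056*25 = -26400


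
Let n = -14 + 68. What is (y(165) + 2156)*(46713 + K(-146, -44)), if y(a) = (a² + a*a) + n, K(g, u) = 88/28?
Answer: 18528556580/7 ≈ 2.6469e+9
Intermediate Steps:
K(g, u) = 22/7 (K(g, u) = 88*(1/28) = 22/7)
n = 54
y(a) = 54 + 2*a² (y(a) = (a² + a*a) + 54 = (a² + a²) + 54 = 2*a² + 54 = 54 + 2*a²)
(y(165) + 2156)*(46713 + K(-146, -44)) = ((54 + 2*165²) + 2156)*(46713 + 22/7) = ((54 + 2*27225) + 2156)*(327013/7) = ((54 + 54450) + 2156)*(327013/7) = (54504 + 2156)*(327013/7) = 56660*(327013/7) = 18528556580/7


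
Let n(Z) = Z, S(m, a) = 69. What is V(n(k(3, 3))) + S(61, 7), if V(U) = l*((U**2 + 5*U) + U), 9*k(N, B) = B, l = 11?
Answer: 830/9 ≈ 92.222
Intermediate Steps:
k(N, B) = B/9
V(U) = 11*U**2 + 66*U (V(U) = 11*((U**2 + 5*U) + U) = 11*(U**2 + 6*U) = 11*U**2 + 66*U)
V(n(k(3, 3))) + S(61, 7) = 11*((1/9)*3)*(6 + (1/9)*3) + 69 = 11*(1/3)*(6 + 1/3) + 69 = 11*(1/3)*(19/3) + 69 = 209/9 + 69 = 830/9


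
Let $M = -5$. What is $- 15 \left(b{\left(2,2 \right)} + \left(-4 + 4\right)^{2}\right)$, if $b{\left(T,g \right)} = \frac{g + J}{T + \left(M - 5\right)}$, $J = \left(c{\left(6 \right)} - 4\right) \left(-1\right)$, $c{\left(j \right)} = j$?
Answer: $0$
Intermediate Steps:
$J = -2$ ($J = \left(6 - 4\right) \left(-1\right) = 2 \left(-1\right) = -2$)
$b{\left(T,g \right)} = \frac{-2 + g}{-10 + T}$ ($b{\left(T,g \right)} = \frac{g - 2}{T - 10} = \frac{-2 + g}{T - 10} = \frac{-2 + g}{-10 + T}$)
$- 15 \left(b{\left(2,2 \right)} + \left(-4 + 4\right)^{2}\right) = - 15 \left(\frac{-2 + 2}{-10 + 2} + \left(-4 + 4\right)^{2}\right) = - 15 \left(\frac{1}{-8} \cdot 0 + 0^{2}\right) = - 15 \left(\left(- \frac{1}{8}\right) 0 + 0\right) = - 15 \left(0 + 0\right) = \left(-15\right) 0 = 0$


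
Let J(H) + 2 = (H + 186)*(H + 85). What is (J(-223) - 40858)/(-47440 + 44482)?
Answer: 5959/493 ≈ 12.087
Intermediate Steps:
J(H) = -2 + (85 + H)*(186 + H) (J(H) = -2 + (H + 186)*(H + 85) = -2 + (186 + H)*(85 + H) = -2 + (85 + H)*(186 + H))
(J(-223) - 40858)/(-47440 + 44482) = ((15808 + (-223)**2 + 271*(-223)) - 40858)/(-47440 + 44482) = ((15808 + 49729 - 60433) - 40858)/(-2958) = (5104 - 40858)*(-1/2958) = -35754*(-1/2958) = 5959/493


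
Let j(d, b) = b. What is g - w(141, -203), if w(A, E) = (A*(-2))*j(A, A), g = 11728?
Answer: 51490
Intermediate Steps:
w(A, E) = -2*A² (w(A, E) = (A*(-2))*A = (-2*A)*A = -2*A²)
g - w(141, -203) = 11728 - (-2)*141² = 11728 - (-2)*19881 = 11728 - 1*(-39762) = 11728 + 39762 = 51490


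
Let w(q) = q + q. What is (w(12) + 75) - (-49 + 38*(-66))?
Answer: 2656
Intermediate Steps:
w(q) = 2*q
(w(12) + 75) - (-49 + 38*(-66)) = (2*12 + 75) - (-49 + 38*(-66)) = (24 + 75) - (-49 - 2508) = 99 - 1*(-2557) = 99 + 2557 = 2656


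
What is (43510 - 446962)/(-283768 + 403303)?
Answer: -134484/39845 ≈ -3.3752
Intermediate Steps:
(43510 - 446962)/(-283768 + 403303) = -403452/119535 = -403452*1/119535 = -134484/39845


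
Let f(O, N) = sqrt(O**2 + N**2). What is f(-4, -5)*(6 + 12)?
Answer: 18*sqrt(41) ≈ 115.26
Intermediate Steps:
f(O, N) = sqrt(N**2 + O**2)
f(-4, -5)*(6 + 12) = sqrt((-5)**2 + (-4)**2)*(6 + 12) = sqrt(25 + 16)*18 = sqrt(41)*18 = 18*sqrt(41)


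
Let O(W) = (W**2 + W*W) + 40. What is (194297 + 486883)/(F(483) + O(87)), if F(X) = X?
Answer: 681180/15661 ≈ 43.495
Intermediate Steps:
O(W) = 40 + 2*W**2 (O(W) = (W**2 + W**2) + 40 = 2*W**2 + 40 = 40 + 2*W**2)
(194297 + 486883)/(F(483) + O(87)) = (194297 + 486883)/(483 + (40 + 2*87**2)) = 681180/(483 + (40 + 2*7569)) = 681180/(483 + (40 + 15138)) = 681180/(483 + 15178) = 681180/15661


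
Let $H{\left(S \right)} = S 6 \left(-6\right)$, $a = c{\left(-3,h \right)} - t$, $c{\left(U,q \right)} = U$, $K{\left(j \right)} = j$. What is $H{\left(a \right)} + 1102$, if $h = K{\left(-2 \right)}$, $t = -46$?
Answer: $-446$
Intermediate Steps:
$h = -2$
$a = 43$ ($a = -3 - -46 = -3 + 46 = 43$)
$H{\left(S \right)} = - 36 S$ ($H{\left(S \right)} = 6 S \left(-6\right) = - 36 S$)
$H{\left(a \right)} + 1102 = \left(-36\right) 43 + 1102 = -1548 + 1102 = -446$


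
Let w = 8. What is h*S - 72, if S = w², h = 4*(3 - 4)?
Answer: -328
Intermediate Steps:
h = -4 (h = 4*(-1) = -4)
S = 64 (S = 8² = 64)
h*S - 72 = -4*64 - 72 = -256 - 72 = -328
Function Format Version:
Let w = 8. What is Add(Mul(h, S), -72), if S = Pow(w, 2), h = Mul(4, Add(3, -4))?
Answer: -328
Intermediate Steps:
h = -4 (h = Mul(4, -1) = -4)
S = 64 (S = Pow(8, 2) = 64)
Add(Mul(h, S), -72) = Add(Mul(-4, 64), -72) = Add(-256, -72) = -328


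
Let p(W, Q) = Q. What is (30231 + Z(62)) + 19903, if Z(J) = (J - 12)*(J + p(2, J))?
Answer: 56334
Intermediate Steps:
Z(J) = 2*J*(-12 + J) (Z(J) = (J - 12)*(J + J) = (-12 + J)*(2*J) = 2*J*(-12 + J))
(30231 + Z(62)) + 19903 = (30231 + 2*62*(-12 + 62)) + 19903 = (30231 + 2*62*50) + 19903 = (30231 + 6200) + 19903 = 36431 + 19903 = 56334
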